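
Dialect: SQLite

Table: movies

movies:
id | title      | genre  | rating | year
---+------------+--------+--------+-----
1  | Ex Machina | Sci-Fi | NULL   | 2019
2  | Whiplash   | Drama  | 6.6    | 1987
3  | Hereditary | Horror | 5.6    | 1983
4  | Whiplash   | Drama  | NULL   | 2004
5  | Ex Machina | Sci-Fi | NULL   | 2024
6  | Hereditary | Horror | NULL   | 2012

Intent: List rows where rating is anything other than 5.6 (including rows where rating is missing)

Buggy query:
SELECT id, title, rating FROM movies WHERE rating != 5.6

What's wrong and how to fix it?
Bug: Inequality against NULL is unknown, not true; rows with NULL are dropped

Fix: Add an explicit OR rating IS NULL to include the missing-value rows

Corrected query:
SELECT id, title, rating FROM movies WHERE rating != 5.6 OR rating IS NULL

Result:
id | title      | rating
---+------------+-------
1  | Ex Machina | NULL  
2  | Whiplash   | 6.6   
4  | Whiplash   | NULL  
5  | Ex Machina | NULL  
6  | Hereditary | NULL  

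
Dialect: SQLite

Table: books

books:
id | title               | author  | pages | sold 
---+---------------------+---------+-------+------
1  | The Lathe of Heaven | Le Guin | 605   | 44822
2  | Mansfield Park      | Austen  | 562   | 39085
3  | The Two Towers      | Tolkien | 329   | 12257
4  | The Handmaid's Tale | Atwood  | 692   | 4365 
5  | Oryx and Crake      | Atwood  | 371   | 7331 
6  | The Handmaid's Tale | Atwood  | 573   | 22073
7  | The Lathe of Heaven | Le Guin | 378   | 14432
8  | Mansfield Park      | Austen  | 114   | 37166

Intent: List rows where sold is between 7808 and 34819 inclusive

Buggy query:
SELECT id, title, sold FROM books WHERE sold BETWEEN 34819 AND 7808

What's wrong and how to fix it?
Bug: BETWEEN expects the lower bound first; with 34819 AND 7808 the range is empty

Fix: Write BETWEEN 7808 AND 34819

Corrected query:
SELECT id, title, sold FROM books WHERE sold BETWEEN 7808 AND 34819

Result:
id | title               | sold 
---+---------------------+------
3  | The Two Towers      | 12257
6  | The Handmaid's Tale | 22073
7  | The Lathe of Heaven | 14432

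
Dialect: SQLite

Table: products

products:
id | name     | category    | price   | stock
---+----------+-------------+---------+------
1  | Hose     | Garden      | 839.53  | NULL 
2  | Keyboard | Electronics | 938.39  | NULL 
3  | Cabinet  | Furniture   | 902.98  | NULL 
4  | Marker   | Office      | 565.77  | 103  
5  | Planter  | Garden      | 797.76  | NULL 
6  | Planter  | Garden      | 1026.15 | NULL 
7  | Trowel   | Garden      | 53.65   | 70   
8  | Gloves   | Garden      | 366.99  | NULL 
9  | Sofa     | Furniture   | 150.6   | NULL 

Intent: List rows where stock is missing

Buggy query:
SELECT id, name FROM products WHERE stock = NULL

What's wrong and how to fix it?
Bug: Comparing to NULL with '=' never matches; NULL = NULL is unknown, not true

Fix: Replace '= NULL' with 'IS NULL'

Corrected query:
SELECT id, name FROM products WHERE stock IS NULL

Result:
id | name    
---+---------
1  | Hose    
2  | Keyboard
3  | Cabinet 
5  | Planter 
6  | Planter 
8  | Gloves  
9  | Sofa    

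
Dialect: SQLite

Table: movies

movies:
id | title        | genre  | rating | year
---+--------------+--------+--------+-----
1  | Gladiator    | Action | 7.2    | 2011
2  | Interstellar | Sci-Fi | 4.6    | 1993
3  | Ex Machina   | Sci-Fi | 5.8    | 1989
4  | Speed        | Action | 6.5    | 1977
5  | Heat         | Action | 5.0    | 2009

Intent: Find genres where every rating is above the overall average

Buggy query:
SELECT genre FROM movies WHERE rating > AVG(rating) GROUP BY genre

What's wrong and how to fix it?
Bug: AVG() is an aggregate; it can't sit directly in WHERE

Fix: Compute the overall average in a scalar subquery and compare each group's MIN against it in HAVING

Corrected query:
SELECT genre FROM movies GROUP BY genre HAVING MIN(rating) > (SELECT AVG(rating) FROM movies)

Result:
(no rows)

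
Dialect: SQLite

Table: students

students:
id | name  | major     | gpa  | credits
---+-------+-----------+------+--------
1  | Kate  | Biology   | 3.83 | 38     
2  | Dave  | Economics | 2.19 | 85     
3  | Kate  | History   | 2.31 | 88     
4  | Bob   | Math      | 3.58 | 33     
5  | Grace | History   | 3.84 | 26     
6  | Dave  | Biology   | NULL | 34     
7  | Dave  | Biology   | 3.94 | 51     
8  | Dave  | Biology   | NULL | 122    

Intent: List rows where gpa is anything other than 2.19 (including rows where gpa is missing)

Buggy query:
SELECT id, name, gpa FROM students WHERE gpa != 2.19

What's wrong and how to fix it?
Bug: 'gpa != 2.19' is unknown when gpa is NULL, so NULL rows are silently excluded

Fix: Add an explicit OR gpa IS NULL to include the missing-value rows

Corrected query:
SELECT id, name, gpa FROM students WHERE gpa != 2.19 OR gpa IS NULL

Result:
id | name  | gpa 
---+-------+-----
1  | Kate  | 3.83
3  | Kate  | 2.31
4  | Bob   | 3.58
5  | Grace | 3.84
6  | Dave  | NULL
7  | Dave  | 3.94
8  | Dave  | NULL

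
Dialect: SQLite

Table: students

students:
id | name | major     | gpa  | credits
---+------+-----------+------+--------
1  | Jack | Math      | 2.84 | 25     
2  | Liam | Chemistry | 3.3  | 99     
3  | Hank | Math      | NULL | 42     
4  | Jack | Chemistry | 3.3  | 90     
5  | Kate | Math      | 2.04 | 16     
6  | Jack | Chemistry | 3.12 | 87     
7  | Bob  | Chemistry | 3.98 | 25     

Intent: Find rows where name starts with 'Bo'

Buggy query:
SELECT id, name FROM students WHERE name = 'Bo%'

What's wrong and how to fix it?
Bug: Wildcards only work with LIKE; '=' treats '%' as a literal character

Fix: Replace '=' with LIKE so 'Bo%' is treated as a pattern

Corrected query:
SELECT id, name FROM students WHERE name LIKE 'Bo%'

Result:
id | name
---+-----
7  | Bob 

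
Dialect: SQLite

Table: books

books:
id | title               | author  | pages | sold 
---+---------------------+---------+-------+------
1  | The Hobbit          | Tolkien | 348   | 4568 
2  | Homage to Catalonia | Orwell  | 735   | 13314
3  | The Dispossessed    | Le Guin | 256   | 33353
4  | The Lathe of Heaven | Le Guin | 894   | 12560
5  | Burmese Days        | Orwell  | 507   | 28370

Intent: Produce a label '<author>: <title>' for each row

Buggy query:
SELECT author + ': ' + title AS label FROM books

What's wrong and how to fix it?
Bug: '+' is numeric addition; on text columns SQLite converts them to 0 instead of concatenating

Fix: Replace + with || to concatenate text

Corrected query:
SELECT author || ': ' || title AS label FROM books

Result:
label                       
----------------------------
Tolkien: The Hobbit         
Orwell: Homage to Catalonia 
Le Guin: The Dispossessed   
Le Guin: The Lathe of Heaven
Orwell: Burmese Days        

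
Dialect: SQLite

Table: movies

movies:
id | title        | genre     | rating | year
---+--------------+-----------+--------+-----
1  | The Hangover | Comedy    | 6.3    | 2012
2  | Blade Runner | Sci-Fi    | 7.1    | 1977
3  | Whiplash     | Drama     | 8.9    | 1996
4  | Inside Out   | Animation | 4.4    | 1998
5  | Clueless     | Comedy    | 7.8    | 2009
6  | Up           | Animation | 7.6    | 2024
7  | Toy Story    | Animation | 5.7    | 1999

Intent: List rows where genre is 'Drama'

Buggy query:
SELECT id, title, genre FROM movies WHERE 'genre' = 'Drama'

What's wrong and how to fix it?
Bug: Single quotes denote string literals in SQL; the column name is being compared as a constant string

Fix: Reference the column as genre without single quotes

Corrected query:
SELECT id, title, genre FROM movies WHERE genre = 'Drama'

Result:
id | title    | genre
---+----------+------
3  | Whiplash | Drama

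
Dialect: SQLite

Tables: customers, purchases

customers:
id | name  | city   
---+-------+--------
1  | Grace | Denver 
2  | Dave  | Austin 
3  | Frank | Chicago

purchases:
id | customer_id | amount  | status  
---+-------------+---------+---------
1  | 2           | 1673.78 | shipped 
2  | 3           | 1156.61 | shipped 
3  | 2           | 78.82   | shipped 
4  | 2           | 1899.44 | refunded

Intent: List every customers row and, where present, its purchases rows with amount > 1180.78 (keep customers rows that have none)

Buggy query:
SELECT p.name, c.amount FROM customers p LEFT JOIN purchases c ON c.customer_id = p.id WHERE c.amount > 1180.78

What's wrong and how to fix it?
Bug: A WHERE condition on the right-hand table after LEFT JOIN drops unmatched parents

Fix: Put 'c.amount > 1180.78' in the JOIN's ON clause instead of WHERE

Corrected query:
SELECT p.name, c.amount FROM customers p LEFT JOIN purchases c ON c.customer_id = p.id AND c.amount > 1180.78

Result:
name  | amount 
------+--------
Grace | NULL   
Dave  | 1673.78
Dave  | 1899.44
Frank | NULL   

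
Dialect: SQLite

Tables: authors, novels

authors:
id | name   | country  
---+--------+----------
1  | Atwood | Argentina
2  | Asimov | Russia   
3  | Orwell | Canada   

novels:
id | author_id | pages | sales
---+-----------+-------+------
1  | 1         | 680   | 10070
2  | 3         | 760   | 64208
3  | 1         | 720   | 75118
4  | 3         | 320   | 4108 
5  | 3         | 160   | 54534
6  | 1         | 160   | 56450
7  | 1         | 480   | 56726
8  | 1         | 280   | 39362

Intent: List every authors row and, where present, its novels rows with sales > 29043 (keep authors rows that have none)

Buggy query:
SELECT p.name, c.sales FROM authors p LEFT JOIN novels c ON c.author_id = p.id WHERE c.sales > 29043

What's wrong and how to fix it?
Bug: A WHERE condition on the right-hand table after LEFT JOIN drops unmatched parents

Fix: Put 'c.sales > 29043' in the JOIN's ON clause instead of WHERE

Corrected query:
SELECT p.name, c.sales FROM authors p LEFT JOIN novels c ON c.author_id = p.id AND c.sales > 29043

Result:
name   | sales
-------+------
Atwood | 39362
Atwood | 56450
Atwood | 56726
Atwood | 75118
Asimov | NULL 
Orwell | 54534
Orwell | 64208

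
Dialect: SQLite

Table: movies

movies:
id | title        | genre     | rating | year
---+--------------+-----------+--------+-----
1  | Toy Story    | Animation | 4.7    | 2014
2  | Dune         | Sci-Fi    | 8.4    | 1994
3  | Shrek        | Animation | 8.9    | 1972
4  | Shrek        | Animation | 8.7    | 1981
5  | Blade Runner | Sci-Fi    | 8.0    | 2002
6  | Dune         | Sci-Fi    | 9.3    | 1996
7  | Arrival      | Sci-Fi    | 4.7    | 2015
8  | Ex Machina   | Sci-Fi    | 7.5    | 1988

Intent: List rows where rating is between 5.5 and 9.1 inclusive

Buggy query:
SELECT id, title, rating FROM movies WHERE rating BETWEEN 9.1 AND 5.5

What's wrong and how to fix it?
Bug: BETWEEN expects the lower bound first; with 9.1 AND 5.5 the range is empty

Fix: Swap the bounds so the smaller value comes first

Corrected query:
SELECT id, title, rating FROM movies WHERE rating BETWEEN 5.5 AND 9.1

Result:
id | title        | rating
---+--------------+-------
2  | Dune         | 8.4   
3  | Shrek        | 8.9   
4  | Shrek        | 8.7   
5  | Blade Runner | 8     
8  | Ex Machina   | 7.5   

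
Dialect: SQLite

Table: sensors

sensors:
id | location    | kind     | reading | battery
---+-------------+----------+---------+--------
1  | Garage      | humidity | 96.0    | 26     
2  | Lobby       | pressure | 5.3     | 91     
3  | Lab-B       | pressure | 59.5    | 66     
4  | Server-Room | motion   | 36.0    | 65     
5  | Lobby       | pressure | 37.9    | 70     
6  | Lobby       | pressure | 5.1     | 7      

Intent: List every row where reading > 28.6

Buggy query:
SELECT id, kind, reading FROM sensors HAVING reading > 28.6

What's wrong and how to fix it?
Bug: HAVING filters the output of aggregation, but this query has no GROUP BY and no aggregate functions, so SQLite rejects it (HAVING clause on a non-aggregate query); the condition here is per row

Fix: Replace HAVING with WHERE since the condition applies to individual rows

Corrected query:
SELECT id, kind, reading FROM sensors WHERE reading > 28.6

Result:
id | kind     | reading
---+----------+--------
1  | humidity | 96     
3  | pressure | 59.5   
4  | motion   | 36     
5  | pressure | 37.9   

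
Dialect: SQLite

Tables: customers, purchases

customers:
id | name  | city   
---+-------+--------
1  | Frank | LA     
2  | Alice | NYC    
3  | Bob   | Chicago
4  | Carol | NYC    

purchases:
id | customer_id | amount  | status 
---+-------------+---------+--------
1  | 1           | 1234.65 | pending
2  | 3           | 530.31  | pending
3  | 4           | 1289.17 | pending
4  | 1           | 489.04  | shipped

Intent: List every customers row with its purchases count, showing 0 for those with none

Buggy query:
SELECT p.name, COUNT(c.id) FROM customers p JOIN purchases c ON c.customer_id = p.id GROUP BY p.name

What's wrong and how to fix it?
Bug: INNER JOIN drops customers rows that have no matching purchases rows

Fix: Use LEFT JOIN so parents without children still appear (COUNT(c.id) gives 0)

Corrected query:
SELECT p.name, COUNT(c.id) FROM customers p LEFT JOIN purchases c ON c.customer_id = p.id GROUP BY p.name

Result:
name  | COUNT(c.id)
------+------------
Alice | 0          
Bob   | 1          
Carol | 1          
Frank | 2          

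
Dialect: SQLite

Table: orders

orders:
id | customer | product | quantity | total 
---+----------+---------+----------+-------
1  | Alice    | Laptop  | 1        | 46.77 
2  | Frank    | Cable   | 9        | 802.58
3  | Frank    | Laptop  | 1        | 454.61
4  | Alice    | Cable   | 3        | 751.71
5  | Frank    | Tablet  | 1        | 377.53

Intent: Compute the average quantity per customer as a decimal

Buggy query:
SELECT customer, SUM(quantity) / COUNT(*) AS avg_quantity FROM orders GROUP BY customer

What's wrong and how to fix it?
Bug: SUM(quantity) and COUNT(*) are both integers; the division truncates the fractional part

Fix: Multiply by 1.0 (or CAST to REAL) to force floating-point division

Corrected query:
SELECT customer, SUM(quantity) * 1.0 / COUNT(*) AS avg_quantity FROM orders GROUP BY customer

Result:
customer | avg_quantity
---------+-------------
Alice    | 2           
Frank    | 3.666667    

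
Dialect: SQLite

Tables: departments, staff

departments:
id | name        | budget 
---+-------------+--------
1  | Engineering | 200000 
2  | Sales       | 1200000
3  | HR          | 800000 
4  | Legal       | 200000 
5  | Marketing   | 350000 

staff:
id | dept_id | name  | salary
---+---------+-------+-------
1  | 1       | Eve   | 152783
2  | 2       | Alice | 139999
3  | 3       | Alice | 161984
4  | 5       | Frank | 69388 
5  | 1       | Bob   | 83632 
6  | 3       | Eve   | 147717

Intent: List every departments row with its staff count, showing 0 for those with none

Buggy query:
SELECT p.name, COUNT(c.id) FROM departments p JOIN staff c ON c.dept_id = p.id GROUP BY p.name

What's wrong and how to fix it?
Bug: INNER JOIN drops departments rows that have no matching staff rows

Fix: Use LEFT JOIN so parents without children still appear (COUNT(c.id) gives 0)

Corrected query:
SELECT p.name, COUNT(c.id) FROM departments p LEFT JOIN staff c ON c.dept_id = p.id GROUP BY p.name

Result:
name        | COUNT(c.id)
------------+------------
Engineering | 2          
HR          | 2          
Legal       | 0          
Marketing   | 1          
Sales       | 1          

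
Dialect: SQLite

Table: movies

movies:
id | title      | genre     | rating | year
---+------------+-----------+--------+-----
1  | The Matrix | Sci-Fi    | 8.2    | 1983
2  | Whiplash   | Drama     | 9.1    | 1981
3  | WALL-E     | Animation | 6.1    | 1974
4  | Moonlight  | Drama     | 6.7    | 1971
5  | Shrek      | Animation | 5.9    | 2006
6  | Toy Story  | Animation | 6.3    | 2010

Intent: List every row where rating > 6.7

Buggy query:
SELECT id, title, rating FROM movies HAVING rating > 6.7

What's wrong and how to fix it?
Bug: HAVING filters the output of aggregation, but this query has no GROUP BY and no aggregate functions, so SQLite rejects it (HAVING clause on a non-aggregate query); the condition here is per row

Fix: Replace HAVING with WHERE since the condition applies to individual rows

Corrected query:
SELECT id, title, rating FROM movies WHERE rating > 6.7

Result:
id | title      | rating
---+------------+-------
1  | The Matrix | 8.2   
2  | Whiplash   | 9.1   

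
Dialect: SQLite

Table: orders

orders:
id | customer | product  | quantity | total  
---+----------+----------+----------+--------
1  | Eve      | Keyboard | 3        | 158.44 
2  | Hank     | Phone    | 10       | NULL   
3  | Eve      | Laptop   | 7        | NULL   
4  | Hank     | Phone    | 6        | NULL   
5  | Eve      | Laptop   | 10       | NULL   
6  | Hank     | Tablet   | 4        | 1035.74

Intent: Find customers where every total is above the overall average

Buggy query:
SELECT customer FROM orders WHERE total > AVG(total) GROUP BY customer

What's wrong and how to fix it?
Bug: WHERE evaluates per row before aggregation, so AVG() is unavailable

Fix: Use a subquery for AVG and a HAVING MIN(...) filter so the condition holds for every row in the group

Corrected query:
SELECT customer FROM orders GROUP BY customer HAVING MIN(total) > (SELECT AVG(total) FROM orders)

Result:
customer
--------
Hank    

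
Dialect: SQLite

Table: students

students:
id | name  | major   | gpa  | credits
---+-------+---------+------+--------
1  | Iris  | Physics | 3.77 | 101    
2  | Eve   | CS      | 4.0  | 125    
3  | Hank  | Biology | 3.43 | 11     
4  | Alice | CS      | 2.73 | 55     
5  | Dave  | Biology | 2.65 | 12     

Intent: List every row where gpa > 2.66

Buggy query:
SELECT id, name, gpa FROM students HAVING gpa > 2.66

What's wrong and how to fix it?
Bug: This is a non-aggregate query (no GROUP BY, no aggregates), so in SQLite the HAVING clause is invalid here; a row-level condition belongs in WHERE

Fix: Replace HAVING with WHERE since the condition applies to individual rows

Corrected query:
SELECT id, name, gpa FROM students WHERE gpa > 2.66

Result:
id | name  | gpa 
---+-------+-----
1  | Iris  | 3.77
2  | Eve   | 4   
3  | Hank  | 3.43
4  | Alice | 2.73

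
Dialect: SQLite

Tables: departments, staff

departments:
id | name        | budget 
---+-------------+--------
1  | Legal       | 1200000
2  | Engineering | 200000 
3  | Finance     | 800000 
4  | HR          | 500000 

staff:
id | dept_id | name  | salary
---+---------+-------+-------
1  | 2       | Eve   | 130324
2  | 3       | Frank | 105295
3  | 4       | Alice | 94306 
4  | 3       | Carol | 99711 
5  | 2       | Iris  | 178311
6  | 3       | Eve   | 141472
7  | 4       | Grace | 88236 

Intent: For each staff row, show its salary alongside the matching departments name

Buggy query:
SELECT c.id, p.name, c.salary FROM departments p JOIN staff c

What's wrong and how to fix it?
Bug: JOIN with no ON clause produces a cartesian product; every staff row pairs with every departments row

Fix: Add ON c.dept_id = p.id to the JOIN

Corrected query:
SELECT c.id, p.name, c.salary FROM departments p JOIN staff c ON c.dept_id = p.id

Result:
id | name        | salary
---+-------------+-------
1  | Engineering | 130324
2  | Finance     | 105295
3  | HR          | 94306 
4  | Finance     | 99711 
5  | Engineering | 178311
6  | Finance     | 141472
7  | HR          | 88236 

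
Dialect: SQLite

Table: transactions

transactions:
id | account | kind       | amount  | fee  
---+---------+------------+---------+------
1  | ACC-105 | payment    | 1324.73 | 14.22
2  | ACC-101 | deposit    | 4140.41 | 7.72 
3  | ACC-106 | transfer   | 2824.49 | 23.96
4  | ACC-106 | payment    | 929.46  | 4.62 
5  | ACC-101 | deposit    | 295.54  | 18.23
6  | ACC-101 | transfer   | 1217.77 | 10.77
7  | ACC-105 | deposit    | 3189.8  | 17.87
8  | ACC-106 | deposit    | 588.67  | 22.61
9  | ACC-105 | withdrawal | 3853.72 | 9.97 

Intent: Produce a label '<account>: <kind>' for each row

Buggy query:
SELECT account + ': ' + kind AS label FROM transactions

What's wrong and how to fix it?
Bug: '+' is numeric addition; on text columns SQLite converts them to 0 instead of concatenating

Fix: Replace + with || to concatenate text

Corrected query:
SELECT account || ': ' || kind AS label FROM transactions

Result:
label              
-------------------
ACC-105: payment   
ACC-101: deposit   
ACC-106: transfer  
ACC-106: payment   
ACC-101: deposit   
ACC-101: transfer  
ACC-105: deposit   
ACC-106: deposit   
ACC-105: withdrawal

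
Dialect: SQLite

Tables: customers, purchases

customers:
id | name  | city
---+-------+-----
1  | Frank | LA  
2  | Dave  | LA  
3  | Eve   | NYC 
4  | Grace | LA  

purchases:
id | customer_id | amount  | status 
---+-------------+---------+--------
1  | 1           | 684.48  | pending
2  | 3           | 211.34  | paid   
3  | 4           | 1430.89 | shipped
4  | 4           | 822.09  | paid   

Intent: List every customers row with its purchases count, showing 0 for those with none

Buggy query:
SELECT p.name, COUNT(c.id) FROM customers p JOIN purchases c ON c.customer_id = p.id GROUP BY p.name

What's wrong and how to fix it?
Bug: INNER JOIN drops customers rows that have no matching purchases rows

Fix: Use LEFT JOIN so parents without children still appear (COUNT(c.id) gives 0)

Corrected query:
SELECT p.name, COUNT(c.id) FROM customers p LEFT JOIN purchases c ON c.customer_id = p.id GROUP BY p.name

Result:
name  | COUNT(c.id)
------+------------
Dave  | 0          
Eve   | 1          
Frank | 1          
Grace | 2          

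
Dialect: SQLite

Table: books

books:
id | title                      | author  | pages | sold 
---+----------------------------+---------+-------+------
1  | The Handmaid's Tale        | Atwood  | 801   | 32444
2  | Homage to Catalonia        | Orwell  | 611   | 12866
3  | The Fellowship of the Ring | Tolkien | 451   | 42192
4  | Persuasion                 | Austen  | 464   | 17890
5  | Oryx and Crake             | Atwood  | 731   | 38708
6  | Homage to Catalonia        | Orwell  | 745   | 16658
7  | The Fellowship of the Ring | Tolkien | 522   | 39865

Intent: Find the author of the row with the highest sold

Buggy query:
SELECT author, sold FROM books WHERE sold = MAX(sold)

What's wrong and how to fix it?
Bug: MAX(sold) is an aggregate and cannot be used directly in WHERE

Fix: Wrap MAX in a scalar subquery so WHERE compares against a single value

Corrected query:
SELECT author, sold FROM books WHERE sold = (SELECT MAX(sold) FROM books)

Result:
author  | sold 
--------+------
Tolkien | 42192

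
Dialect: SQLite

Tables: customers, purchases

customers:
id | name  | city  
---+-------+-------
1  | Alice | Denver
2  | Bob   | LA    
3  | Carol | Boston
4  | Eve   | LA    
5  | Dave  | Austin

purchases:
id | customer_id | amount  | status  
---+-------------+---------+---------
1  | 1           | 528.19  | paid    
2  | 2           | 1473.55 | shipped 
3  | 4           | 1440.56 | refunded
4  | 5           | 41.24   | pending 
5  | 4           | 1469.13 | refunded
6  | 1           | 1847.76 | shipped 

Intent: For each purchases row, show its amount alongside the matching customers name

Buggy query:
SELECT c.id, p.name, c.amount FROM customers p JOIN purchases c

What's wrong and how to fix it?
Bug: JOIN with no ON clause produces a cartesian product; every purchases row pairs with every customers row

Fix: Add ON c.customer_id = p.id to the JOIN

Corrected query:
SELECT c.id, p.name, c.amount FROM customers p JOIN purchases c ON c.customer_id = p.id

Result:
id | name  | amount 
---+-------+--------
1  | Alice | 528.19 
2  | Bob   | 1473.55
3  | Eve   | 1440.56
4  | Dave  | 41.24  
5  | Eve   | 1469.13
6  | Alice | 1847.76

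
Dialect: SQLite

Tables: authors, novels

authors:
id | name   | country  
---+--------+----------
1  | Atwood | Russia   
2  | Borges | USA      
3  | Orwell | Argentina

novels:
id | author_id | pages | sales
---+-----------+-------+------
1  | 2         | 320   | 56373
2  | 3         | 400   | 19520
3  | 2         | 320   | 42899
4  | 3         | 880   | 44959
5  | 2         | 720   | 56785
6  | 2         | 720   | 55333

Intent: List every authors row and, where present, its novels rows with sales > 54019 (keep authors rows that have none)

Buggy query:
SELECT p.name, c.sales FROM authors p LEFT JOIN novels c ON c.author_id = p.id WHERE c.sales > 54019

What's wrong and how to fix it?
Bug: Filtering c.sales in WHERE discards the NULL rows produced by LEFT JOIN, turning it into an inner join

Fix: Move the right-table condition into the ON clause so unmatched parents are kept

Corrected query:
SELECT p.name, c.sales FROM authors p LEFT JOIN novels c ON c.author_id = p.id AND c.sales > 54019

Result:
name   | sales
-------+------
Atwood | NULL 
Borges | 55333
Borges | 56373
Borges | 56785
Orwell | NULL 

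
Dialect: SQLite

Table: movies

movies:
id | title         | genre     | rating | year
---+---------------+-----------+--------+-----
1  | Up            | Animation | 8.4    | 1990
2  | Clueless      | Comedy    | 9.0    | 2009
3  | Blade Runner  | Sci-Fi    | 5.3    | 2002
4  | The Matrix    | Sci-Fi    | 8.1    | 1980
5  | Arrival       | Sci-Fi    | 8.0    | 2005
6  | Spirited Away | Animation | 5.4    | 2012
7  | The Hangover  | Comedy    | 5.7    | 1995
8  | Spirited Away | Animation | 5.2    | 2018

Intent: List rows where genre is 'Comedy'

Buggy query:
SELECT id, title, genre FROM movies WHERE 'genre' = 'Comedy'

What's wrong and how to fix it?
Bug: 'genre' in single quotes is a string literal, not the column; the comparison is literal-vs-literal and never true

Fix: Reference the column as genre without single quotes

Corrected query:
SELECT id, title, genre FROM movies WHERE genre = 'Comedy'

Result:
id | title        | genre 
---+--------------+-------
2  | Clueless     | Comedy
7  | The Hangover | Comedy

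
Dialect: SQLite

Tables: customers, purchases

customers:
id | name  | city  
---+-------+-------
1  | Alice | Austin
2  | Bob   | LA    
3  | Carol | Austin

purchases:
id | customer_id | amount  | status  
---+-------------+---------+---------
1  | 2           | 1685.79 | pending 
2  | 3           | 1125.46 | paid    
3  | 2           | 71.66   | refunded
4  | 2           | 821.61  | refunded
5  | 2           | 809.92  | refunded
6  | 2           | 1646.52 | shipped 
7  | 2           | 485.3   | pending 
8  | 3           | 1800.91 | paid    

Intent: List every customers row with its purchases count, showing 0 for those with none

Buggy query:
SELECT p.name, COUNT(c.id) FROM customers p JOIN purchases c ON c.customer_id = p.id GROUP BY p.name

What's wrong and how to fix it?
Bug: An inner join excludes parents with zero children

Fix: Switch to LEFT JOIN to retain unmatched parent rows

Corrected query:
SELECT p.name, COUNT(c.id) FROM customers p LEFT JOIN purchases c ON c.customer_id = p.id GROUP BY p.name

Result:
name  | COUNT(c.id)
------+------------
Alice | 0          
Bob   | 6          
Carol | 2          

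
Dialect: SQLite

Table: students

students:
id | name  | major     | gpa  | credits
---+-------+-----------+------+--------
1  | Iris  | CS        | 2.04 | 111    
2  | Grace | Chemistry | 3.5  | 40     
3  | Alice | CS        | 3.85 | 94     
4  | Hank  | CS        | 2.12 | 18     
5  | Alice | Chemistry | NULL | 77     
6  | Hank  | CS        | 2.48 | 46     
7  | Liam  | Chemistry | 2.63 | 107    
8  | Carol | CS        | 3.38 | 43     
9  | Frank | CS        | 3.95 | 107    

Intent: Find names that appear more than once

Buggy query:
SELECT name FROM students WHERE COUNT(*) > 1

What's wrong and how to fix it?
Bug: COUNT(*) is an aggregate and cannot be used in WHERE

Fix: Group first, then use HAVING for the count condition

Corrected query:
SELECT name FROM students GROUP BY name HAVING COUNT(*) > 1

Result:
name 
-----
Alice
Hank 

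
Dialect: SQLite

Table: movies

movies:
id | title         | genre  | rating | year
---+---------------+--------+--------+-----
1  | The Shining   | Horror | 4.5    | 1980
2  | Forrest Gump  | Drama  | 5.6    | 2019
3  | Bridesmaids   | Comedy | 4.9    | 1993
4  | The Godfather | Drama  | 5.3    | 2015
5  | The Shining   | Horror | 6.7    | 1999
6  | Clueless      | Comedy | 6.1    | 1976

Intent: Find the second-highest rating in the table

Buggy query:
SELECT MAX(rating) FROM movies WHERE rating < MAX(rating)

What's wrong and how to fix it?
Bug: MAX(rating) on the right of the comparison is an aggregate-in-WHERE error

Fix: Put the inner MAX in a scalar subquery

Corrected query:
SELECT MAX(rating) FROM movies WHERE rating < (SELECT MAX(rating) FROM movies)

Result:
MAX(rating)
-----------
6.1        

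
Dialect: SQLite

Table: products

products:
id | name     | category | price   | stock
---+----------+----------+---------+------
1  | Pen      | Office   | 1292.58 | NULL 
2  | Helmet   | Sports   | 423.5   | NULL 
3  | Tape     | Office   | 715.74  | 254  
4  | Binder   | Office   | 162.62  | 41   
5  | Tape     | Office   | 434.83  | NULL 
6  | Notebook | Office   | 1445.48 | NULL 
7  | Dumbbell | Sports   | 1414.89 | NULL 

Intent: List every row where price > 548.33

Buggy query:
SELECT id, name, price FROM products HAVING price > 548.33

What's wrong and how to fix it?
Bug: This is a non-aggregate query (no GROUP BY, no aggregates), so in SQLite the HAVING clause is invalid here; a row-level condition belongs in WHERE

Fix: Use WHERE for row-level filtering

Corrected query:
SELECT id, name, price FROM products WHERE price > 548.33

Result:
id | name     | price  
---+----------+--------
1  | Pen      | 1292.58
3  | Tape     | 715.74 
6  | Notebook | 1445.48
7  | Dumbbell | 1414.89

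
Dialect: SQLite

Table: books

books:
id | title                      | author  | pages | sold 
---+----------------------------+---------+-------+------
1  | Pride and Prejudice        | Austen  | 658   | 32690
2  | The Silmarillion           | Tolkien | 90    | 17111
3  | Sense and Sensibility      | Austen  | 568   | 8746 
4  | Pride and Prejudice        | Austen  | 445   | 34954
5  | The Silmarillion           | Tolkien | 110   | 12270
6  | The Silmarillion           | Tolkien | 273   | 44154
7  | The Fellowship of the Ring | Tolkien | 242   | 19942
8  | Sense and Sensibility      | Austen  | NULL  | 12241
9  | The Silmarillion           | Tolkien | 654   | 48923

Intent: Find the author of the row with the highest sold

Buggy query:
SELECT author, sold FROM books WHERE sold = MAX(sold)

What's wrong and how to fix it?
Bug: WHERE is evaluated per row; an aggregate over the whole table isn't defined there

Fix: Wrap MAX in a scalar subquery so WHERE compares against a single value

Corrected query:
SELECT author, sold FROM books WHERE sold = (SELECT MAX(sold) FROM books)

Result:
author  | sold 
--------+------
Tolkien | 48923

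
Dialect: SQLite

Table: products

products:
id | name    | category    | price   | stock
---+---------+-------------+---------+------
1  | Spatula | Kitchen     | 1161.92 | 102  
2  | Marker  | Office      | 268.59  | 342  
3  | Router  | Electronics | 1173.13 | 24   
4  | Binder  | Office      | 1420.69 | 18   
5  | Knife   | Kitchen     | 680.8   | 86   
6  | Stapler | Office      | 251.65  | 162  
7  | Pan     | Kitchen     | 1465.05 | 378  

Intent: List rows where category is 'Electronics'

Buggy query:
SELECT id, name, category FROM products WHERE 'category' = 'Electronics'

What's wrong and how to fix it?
Bug: 'category' in single quotes is a string literal, not the column; the comparison is literal-vs-literal and never true

Fix: Remove the quotes around the column name (or use double quotes for an identifier)

Corrected query:
SELECT id, name, category FROM products WHERE category = 'Electronics'

Result:
id | name   | category   
---+--------+------------
3  | Router | Electronics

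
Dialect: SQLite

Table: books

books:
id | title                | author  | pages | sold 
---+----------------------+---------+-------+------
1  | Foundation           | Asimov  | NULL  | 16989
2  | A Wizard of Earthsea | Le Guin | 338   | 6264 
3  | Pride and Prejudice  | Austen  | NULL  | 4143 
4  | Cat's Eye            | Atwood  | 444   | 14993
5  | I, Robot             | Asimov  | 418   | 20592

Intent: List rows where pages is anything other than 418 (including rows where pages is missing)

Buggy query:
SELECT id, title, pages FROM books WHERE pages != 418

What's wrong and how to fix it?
Bug: Inequality against NULL is unknown, not true; rows with NULL are dropped

Fix: Add an explicit OR pages IS NULL to include the missing-value rows

Corrected query:
SELECT id, title, pages FROM books WHERE pages != 418 OR pages IS NULL

Result:
id | title                | pages
---+----------------------+------
1  | Foundation           | NULL 
2  | A Wizard of Earthsea | 338  
3  | Pride and Prejudice  | NULL 
4  | Cat's Eye            | 444  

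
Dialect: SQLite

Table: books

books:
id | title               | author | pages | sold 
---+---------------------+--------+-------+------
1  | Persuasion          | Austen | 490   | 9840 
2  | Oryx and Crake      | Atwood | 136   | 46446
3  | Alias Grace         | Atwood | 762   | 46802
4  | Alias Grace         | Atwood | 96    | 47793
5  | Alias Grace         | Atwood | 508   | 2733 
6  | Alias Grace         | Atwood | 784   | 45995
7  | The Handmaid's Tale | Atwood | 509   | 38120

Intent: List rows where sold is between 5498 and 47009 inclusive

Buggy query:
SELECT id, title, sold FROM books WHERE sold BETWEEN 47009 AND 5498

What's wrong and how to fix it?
Bug: BETWEEN expects the lower bound first; with 47009 AND 5498 the range is empty

Fix: Write BETWEEN 5498 AND 47009

Corrected query:
SELECT id, title, sold FROM books WHERE sold BETWEEN 5498 AND 47009

Result:
id | title               | sold 
---+---------------------+------
1  | Persuasion          | 9840 
2  | Oryx and Crake      | 46446
3  | Alias Grace         | 46802
6  | Alias Grace         | 45995
7  | The Handmaid's Tale | 38120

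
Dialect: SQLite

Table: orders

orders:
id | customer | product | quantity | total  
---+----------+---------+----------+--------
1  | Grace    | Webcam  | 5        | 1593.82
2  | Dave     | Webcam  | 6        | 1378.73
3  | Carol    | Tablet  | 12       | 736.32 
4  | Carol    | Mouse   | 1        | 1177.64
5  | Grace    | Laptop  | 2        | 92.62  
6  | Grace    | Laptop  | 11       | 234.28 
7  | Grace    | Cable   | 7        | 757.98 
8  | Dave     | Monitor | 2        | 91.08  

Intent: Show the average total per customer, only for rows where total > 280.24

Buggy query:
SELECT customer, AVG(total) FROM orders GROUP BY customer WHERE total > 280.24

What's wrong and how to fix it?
Bug: Row-level WHERE must come before GROUP BY in the clause order

Fix: Move the WHERE clause before GROUP BY

Corrected query:
SELECT customer, AVG(total) FROM orders WHERE total > 280.24 GROUP BY customer

Result:
customer | AVG(total)
---------+-----------
Carol    | 956.98    
Dave     | 1378.73   
Grace    | 1175.9    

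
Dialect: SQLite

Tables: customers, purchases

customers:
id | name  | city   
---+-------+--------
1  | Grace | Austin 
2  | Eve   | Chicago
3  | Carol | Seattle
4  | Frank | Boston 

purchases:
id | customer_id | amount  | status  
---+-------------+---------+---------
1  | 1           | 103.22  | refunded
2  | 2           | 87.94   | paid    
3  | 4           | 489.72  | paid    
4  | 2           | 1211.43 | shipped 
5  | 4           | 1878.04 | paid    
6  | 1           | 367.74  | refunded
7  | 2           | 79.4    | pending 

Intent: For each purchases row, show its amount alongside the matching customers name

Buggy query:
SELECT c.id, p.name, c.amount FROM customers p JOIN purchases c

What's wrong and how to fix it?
Bug: JOIN with no ON clause produces a cartesian product; every purchases row pairs with every customers row

Fix: Add ON c.customer_id = p.id to the JOIN

Corrected query:
SELECT c.id, p.name, c.amount FROM customers p JOIN purchases c ON c.customer_id = p.id

Result:
id | name  | amount 
---+-------+--------
1  | Grace | 103.22 
2  | Eve   | 87.94  
3  | Frank | 489.72 
4  | Eve   | 1211.43
5  | Frank | 1878.04
6  | Grace | 367.74 
7  | Eve   | 79.4   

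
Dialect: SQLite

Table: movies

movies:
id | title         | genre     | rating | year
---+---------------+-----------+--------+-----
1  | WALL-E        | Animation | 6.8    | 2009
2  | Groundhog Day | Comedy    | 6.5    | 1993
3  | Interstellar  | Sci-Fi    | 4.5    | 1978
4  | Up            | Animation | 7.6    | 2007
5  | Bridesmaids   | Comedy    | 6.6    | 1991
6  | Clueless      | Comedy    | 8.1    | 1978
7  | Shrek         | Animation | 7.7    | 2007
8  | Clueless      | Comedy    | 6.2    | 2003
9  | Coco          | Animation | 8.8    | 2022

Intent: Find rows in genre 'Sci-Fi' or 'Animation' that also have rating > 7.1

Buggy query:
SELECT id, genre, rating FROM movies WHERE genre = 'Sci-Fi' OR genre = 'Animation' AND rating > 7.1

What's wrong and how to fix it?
Bug: AND binds tighter than OR, so this parses as genre = 'Sci-Fi' OR (genre = 'Animation' AND rating > 7.1)

Fix: Add parentheses around the OR so the AND applies to both alternatives

Corrected query:
SELECT id, genre, rating FROM movies WHERE (genre = 'Sci-Fi' OR genre = 'Animation') AND rating > 7.1

Result:
id | genre     | rating
---+-----------+-------
4  | Animation | 7.6   
7  | Animation | 7.7   
9  | Animation | 8.8   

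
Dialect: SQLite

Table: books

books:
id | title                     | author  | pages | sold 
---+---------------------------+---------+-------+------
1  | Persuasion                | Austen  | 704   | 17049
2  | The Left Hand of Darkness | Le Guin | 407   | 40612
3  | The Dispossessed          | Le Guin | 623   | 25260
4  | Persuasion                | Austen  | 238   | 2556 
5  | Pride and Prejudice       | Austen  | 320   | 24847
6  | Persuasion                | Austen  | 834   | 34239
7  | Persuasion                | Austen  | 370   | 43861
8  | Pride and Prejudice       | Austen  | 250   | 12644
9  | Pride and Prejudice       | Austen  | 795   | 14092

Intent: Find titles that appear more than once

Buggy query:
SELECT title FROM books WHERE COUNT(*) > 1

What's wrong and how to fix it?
Bug: WHERE can't reference COUNT(*); aggregates are computed after WHERE

Fix: Group first, then use HAVING for the count condition

Corrected query:
SELECT title FROM books GROUP BY title HAVING COUNT(*) > 1

Result:
title              
-------------------
Persuasion         
Pride and Prejudice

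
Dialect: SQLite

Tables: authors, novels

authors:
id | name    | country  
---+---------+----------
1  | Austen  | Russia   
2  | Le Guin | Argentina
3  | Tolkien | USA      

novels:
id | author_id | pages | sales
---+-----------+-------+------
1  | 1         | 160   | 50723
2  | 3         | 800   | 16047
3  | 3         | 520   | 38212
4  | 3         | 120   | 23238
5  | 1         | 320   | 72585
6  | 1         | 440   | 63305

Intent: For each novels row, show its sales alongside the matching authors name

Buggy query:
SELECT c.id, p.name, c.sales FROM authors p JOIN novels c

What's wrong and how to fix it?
Bug: Missing join condition: each novels row is matched to all authors rows instead of just its own

Fix: Specify the join condition linking the foreign key to the parent id

Corrected query:
SELECT c.id, p.name, c.sales FROM authors p JOIN novels c ON c.author_id = p.id

Result:
id | name    | sales
---+---------+------
1  | Austen  | 50723
2  | Tolkien | 16047
3  | Tolkien | 38212
4  | Tolkien | 23238
5  | Austen  | 72585
6  | Austen  | 63305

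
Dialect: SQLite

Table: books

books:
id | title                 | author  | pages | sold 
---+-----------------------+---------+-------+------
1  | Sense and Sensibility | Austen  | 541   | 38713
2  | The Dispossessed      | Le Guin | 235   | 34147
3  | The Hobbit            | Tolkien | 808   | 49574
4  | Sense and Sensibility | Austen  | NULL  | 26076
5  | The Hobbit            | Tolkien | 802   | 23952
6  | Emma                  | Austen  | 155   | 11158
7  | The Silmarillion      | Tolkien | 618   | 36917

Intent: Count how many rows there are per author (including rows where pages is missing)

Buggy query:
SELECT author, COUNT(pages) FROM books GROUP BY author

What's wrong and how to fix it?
Bug: COUNT(pages) skips NULLs, so groups with missing pages are undercounted

Fix: Replace COUNT(pages) with COUNT(*)

Corrected query:
SELECT author, COUNT(*) FROM books GROUP BY author

Result:
author  | COUNT(*)
--------+---------
Austen  | 3       
Le Guin | 1       
Tolkien | 3       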